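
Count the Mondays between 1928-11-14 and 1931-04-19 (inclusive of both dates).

1928-11-14 is a Wednesday.
The range spans 887 days (inclusive of both endpoints).
887 = 7 × 126 + 5, so there are 126 full weeks plus 5 extra days.
Each full week contributes one Monday: 126 so far.
The 5 extra days are Wed, Thu, Fri, Sat, Sun — none qualify.
Total: 126 + 0 = 126.

126 Mondays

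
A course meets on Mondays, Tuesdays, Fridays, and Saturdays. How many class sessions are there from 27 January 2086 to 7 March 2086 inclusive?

27 January 2086 is a Sunday.
That's 40 days from start to end, counting both.
40 = 7 × 5 + 5, so there are 5 full weeks plus 5 extra days.
Each full week contributes 4 days from the set (Mon, Tue, Fri, Sat): 5 × 4 = 20.
The 5 extra days are Sunday, Monday, Tuesday, Wednesday, Thursday — 2 of them qualify.
Total: 20 + 2 = 22.

22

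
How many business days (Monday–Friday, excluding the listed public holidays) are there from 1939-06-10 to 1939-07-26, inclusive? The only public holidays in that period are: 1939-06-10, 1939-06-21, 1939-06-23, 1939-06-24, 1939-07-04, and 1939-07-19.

1939-06-10 is a Saturday.
The range spans 47 days (inclusive of both endpoints).
47 = 7 × 6 + 5, so there are 6 full weeks plus 5 extra days.
Each full week contributes 5 weekdays (Mon–Fri): 6 × 5 = 30.
The 5 extra days are Saturday, Sunday, Monday, Tuesday, Wednesday — 3 of them qualify.
Total: 30 + 3 = 33.
Holidays: 1939-06-10 (Sat); 1939-06-21 (Wed); 1939-06-23 (Fri); 1939-06-24 (Sat); 1939-07-04 (Tue); 1939-07-19 (Wed).
4 of the 6 holidays fall on weekdays; the rest are weekends and were already excluded.
Business days: 33 − 4 = 29.

29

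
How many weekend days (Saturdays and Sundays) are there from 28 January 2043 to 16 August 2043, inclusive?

28 January 2043 is a Wednesday.
That's 201 days from start to end, counting both.
201 = 7 × 28 + 5, so there are 28 full weeks plus 5 extra days.
Each full week contributes 2 weekend days (Sat, Sun): 28 × 2 = 56.
The 5 extra days are Wed, Thu, Fri, Sat, Sun — 2 of them qualify.
Total: 56 + 2 = 58.

58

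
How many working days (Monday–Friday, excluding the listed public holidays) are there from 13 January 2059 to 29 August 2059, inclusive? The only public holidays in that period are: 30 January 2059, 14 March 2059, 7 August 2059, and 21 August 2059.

13 January 2059 is a Monday.
From 13 January 2059 to 29 August 2059 is 229 days inclusive.
229 = 7 × 32 + 5, so there are 32 full weeks plus 5 extra days.
Each full week contributes 5 weekdays (Mon–Fri): 32 × 5 = 160.
The 5 extra days are Monday, Tuesday, Wednesday, Thursday, Friday — 5 of them qualify.
Total: 160 + 5 = 165.
Holidays: 30 January 2059 (Thu); 14 March 2059 (Fri); 7 August 2059 (Thu); 21 August 2059 (Thu).
All 4 holidays fall on weekdays, so subtract 4.
Business days: 165 − 4 = 161.

161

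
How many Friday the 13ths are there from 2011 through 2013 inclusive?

6

Friday-the-13ths by year:
2011: May
2012: Jan, Apr, Jul
2013: Sep, Dec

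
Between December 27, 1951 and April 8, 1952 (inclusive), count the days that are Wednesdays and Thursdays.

December 27, 1951 is a Thursday.
From December 27, 1951 to April 8, 1952 is 104 days inclusive.
104 = 7 × 14 + 6, so there are 14 full weeks plus 6 extra days.
Each full week contributes 2 days from the set (Wed, Thu): 14 × 2 = 28.
The 6 extra days are Thursday, Friday, Saturday, Sunday, Monday, Tuesday — 1 of them qualifies.
Total: 28 + 1 = 29.

29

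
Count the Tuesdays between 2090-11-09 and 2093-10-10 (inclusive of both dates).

2090-11-09 is a Thursday.
That's 1067 days from start to end, counting both.
1067 = 7 × 152 + 3, so there are 152 full weeks plus 3 extra days.
Each full week contributes one Tuesday: 152 so far.
The 3 extra days are Thursday, Friday, Saturday — none qualify.
Total: 152 + 0 = 152.

152 Tuesdays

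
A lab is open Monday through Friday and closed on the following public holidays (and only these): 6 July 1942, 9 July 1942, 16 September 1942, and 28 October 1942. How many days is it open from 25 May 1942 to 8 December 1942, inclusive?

25 May 1942 is a Monday.
The range spans 198 days (inclusive of both endpoints).
198 = 7 × 28 + 2, so there are 28 full weeks plus 2 extra days.
Each full week contributes 5 weekdays (Mon–Fri): 28 × 5 = 140.
The 2 extra days are Mon, Tue — 2 of them qualify.
Total: 140 + 2 = 142.
Holidays: 6 July 1942 (Mon); 9 July 1942 (Thu); 16 September 1942 (Wed); 28 October 1942 (Wed).
All 4 holidays fall on weekdays, so subtract 4.
Business days: 142 − 4 = 138.

138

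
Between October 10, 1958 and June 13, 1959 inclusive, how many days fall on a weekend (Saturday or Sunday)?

October 10, 1958 is a Friday.
From October 10, 1958 to June 13, 1959 is 247 days inclusive.
247 = 7 × 35 + 2, so there are 35 full weeks plus 2 extra days.
Each full week contributes 2 weekend days (Sat, Sun): 35 × 2 = 70.
The 2 extra days are Friday, Saturday — 1 of them qualifies.
Total: 70 + 1 = 71.

71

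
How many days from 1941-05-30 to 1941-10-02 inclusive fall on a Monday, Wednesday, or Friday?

54

1941-05-30 is a Friday.
The range spans 126 days (inclusive of both endpoints).
126 = 7 × 18, so the span is exactly 18 full weeks.
Each full week contributes 3 days from the set (Mon, Wed, Fri): 18 × 3 = 54.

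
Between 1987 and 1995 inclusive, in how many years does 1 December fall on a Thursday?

2

Day of week of December 1 in each year:
1987: Tue, 1988: Thu ✓, 1989: Fri, 1990: Sat, 1991: Sun, 1992: Tue, 1993: Wed, 1994: Thu ✓, 1995: Fri
Thursdays: 1988, 1994.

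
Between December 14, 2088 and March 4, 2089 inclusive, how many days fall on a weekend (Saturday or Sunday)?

22

December 14, 2088 is a Tuesday.
The range spans 81 days (inclusive of both endpoints).
81 = 7 × 11 + 4, so there are 11 full weeks plus 4 extra days.
Each full week contributes 2 weekend days (Sat, Sun): 11 × 2 = 22.
The 4 extra days are Tuesday, Wednesday, Thursday, Friday — none qualify.
Total: 22 + 0 = 22.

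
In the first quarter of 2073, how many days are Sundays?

13

2073-01-01 is a Sunday.
That's 90 days from start to end, counting both.
90 = 7 × 12 + 6, so there are 12 full weeks plus 6 extra days.
Each full week contributes one Sunday: 12 so far.
The 6 extra days are Sun, Mon, Tue, Wed, Thu, Fri — 1 of them qualifies.
Total: 12 + 1 = 13.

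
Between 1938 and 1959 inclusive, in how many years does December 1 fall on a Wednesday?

Day of week of December 1 in each year:
1938: Thu, 1939: Fri, 1940: Sun, 1941: Mon, 1942: Tue, 1943: Wed ✓, 1944: Fri, 1945: Sat, 1946: Sun, 1947: Mon, 1948: Wed ✓, 1949: Thu, 1950: Fri, 1951: Sat, 1952: Mon, 1953: Tue, 1954: Wed ✓, 1955: Thu, 1956: Sat, 1957: Sun, 1958: Mon, 1959: Tue
Wednesdays: 1943, 1948, 1954.

3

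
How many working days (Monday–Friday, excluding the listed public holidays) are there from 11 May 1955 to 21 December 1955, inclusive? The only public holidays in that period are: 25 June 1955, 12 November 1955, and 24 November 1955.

160

11 May 1955 is a Wednesday.
The range spans 225 days (inclusive of both endpoints).
225 = 7 × 32 + 1, so there are 32 full weeks plus 1 extra day.
Each full week contributes 5 weekdays (Mon–Fri): 32 × 5 = 160.
The 1 extra day is Wednesday — 1 of them qualifies.
Total: 160 + 1 = 161.
Holidays: 25 June 1955 (Sat); 12 November 1955 (Sat); 24 November 1955 (Thu).
1 of the 3 holidays fall on weekdays; the rest are weekends and were already excluded.
Business days: 161 − 1 = 160.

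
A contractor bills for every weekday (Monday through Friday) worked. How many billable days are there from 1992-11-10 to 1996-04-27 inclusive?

904 weekdays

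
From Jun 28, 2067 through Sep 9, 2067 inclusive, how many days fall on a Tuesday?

11

Jun 28, 2067 is a Tuesday.
The range spans 74 days (inclusive of both endpoints).
74 = 7 × 10 + 4, so there are 10 full weeks plus 4 extra days.
Each full week contributes one Tuesday: 10 so far.
The 4 extra days are Tuesday, Wednesday, Thursday, Friday — 1 of them qualifies.
Total: 10 + 1 = 11.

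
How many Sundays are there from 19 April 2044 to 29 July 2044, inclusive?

19 April 2044 is a Tuesday.
From 19 April 2044 to 29 July 2044 is 102 days inclusive.
102 = 7 × 14 + 4, so there are 14 full weeks plus 4 extra days.
Each full week contributes one Sunday: 14 so far.
The 4 extra days are Tuesday, Wednesday, Thursday, Friday — none qualify.
Total: 14 + 0 = 14.

14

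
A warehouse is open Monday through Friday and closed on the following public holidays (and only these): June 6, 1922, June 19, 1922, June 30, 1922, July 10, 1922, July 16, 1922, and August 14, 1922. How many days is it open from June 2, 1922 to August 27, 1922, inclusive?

56

June 2, 1922 is a Friday.
From June 2, 1922 to August 27, 1922 is 87 days inclusive.
87 = 7 × 12 + 3, so there are 12 full weeks plus 3 extra days.
Each full week contributes 5 weekdays (Mon–Fri): 12 × 5 = 60.
The 3 extra days are Fri, Sat, Sun — 1 of them qualifies.
Total: 60 + 1 = 61.
Holidays: June 6, 1922 (Tue); June 19, 1922 (Mon); June 30, 1922 (Fri); July 10, 1922 (Mon); July 16, 1922 (Sun); August 14, 1922 (Mon).
5 of the 6 holidays fall on weekdays; the rest are weekends and were already excluded.
Business days: 61 − 5 = 56.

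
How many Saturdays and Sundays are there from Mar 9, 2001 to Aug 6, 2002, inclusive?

148

Mar 9, 2001 is a Friday.
The range spans 516 days (inclusive of both endpoints).
516 = 7 × 73 + 5, so there are 73 full weeks plus 5 extra days.
Each full week contributes 2 weekend days (Sat, Sun): 73 × 2 = 146.
The 5 extra days are Fri, Sat, Sun, Mon, Tue — 2 of them qualify.
Total: 146 + 2 = 148.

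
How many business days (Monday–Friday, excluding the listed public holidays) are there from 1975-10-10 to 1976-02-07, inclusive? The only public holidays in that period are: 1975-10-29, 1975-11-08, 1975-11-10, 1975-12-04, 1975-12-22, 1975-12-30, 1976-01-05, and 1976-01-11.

80 business days

1975-10-10 is a Friday.
From 1975-10-10 to 1976-02-07 is 121 days inclusive.
121 = 7 × 17 + 2, so there are 17 full weeks plus 2 extra days.
Each full week contributes 5 weekdays (Mon–Fri): 17 × 5 = 85.
The 2 extra days are Fri, Sat — 1 of them qualifies.
Total: 85 + 1 = 86.
Holidays: 1975-10-29 (Wed); 1975-11-08 (Sat); 1975-11-10 (Mon); 1975-12-04 (Thu); 1975-12-22 (Mon); 1975-12-30 (Tue); 1976-01-05 (Mon); 1976-01-11 (Sun).
6 of the 8 holidays fall on weekdays; the rest are weekends and were already excluded.
Business days: 86 − 6 = 80.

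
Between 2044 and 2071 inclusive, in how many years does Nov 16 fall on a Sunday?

4

Day of week of November 16 in each year:
2044: Wed, 2045: Thu, 2046: Fri, 2047: Sat, 2048: Mon, 2049: Tue, 2050: Wed, 2051: Thu, 2052: Sat, 2053: Sun ✓, 2054: Mon, 2055: Tue, 2056: Thu, 2057: Fri, 2058: Sat, 2059: Sun ✓, 2060: Tue, 2061: Wed, 2062: Thu, 2063: Fri, 2064: Sun ✓, 2065: Mon, 2066: Tue, 2067: Wed, 2068: Fri, 2069: Sat, 2070: Sun ✓, 2071: Mon
Sundays: 2053, 2059, 2064, 2070.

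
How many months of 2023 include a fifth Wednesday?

A month has five Wednesdays exactly when Wednesday falls within its first (length − 28) days.
Jan: 31 days, starts Sun → 5 of Sun, Mon, Tue
Feb: 28 days, starts Wed → 5 of (none)
Mar: 31 days, starts Wed → 5 of Wed, Thu, Fri ✓
Apr: 30 days, starts Sat → 5 of Sat, Sun
May: 31 days, starts Mon → 5 of Mon, Tue, Wed ✓
Jun: 30 days, starts Thu → 5 of Thu, Fri
Jul: 31 days, starts Sat → 5 of Sat, Sun, Mon
Aug: 31 days, starts Tue → 5 of Tue, Wed, Thu ✓
Sep: 30 days, starts Fri → 5 of Fri, Sat
Oct: 31 days, starts Sun → 5 of Sun, Mon, Tue
Nov: 30 days, starts Wed → 5 of Wed, Thu ✓
Dec: 31 days, starts Fri → 5 of Fri, Sat, Sun
Months with five Wednesdays: Mar, May, Aug, Nov.

4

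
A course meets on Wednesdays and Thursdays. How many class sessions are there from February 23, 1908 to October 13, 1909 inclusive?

171

February 23, 1908 is a Sunday.
The range spans 599 days (inclusive of both endpoints).
599 = 7 × 85 + 4, so there are 85 full weeks plus 4 extra days.
Each full week contributes 2 days from the set (Wed, Thu): 85 × 2 = 170.
The 4 extra days are Sun, Mon, Tue, Wed — 1 of them qualifies.
Total: 170 + 1 = 171.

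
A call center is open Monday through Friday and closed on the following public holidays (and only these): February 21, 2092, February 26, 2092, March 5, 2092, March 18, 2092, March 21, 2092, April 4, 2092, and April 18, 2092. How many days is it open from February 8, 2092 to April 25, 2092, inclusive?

49 working days

February 8, 2092 is a Friday.
That's 78 days from start to end, counting both.
78 = 7 × 11 + 1, so there are 11 full weeks plus 1 extra day.
Each full week contributes 5 weekdays (Mon–Fri): 11 × 5 = 55.
The 1 extra day is Friday — 1 of them qualifies.
Total: 55 + 1 = 56.
Holidays: February 21, 2092 (Thu); February 26, 2092 (Tue); March 5, 2092 (Wed); March 18, 2092 (Tue); March 21, 2092 (Fri); April 4, 2092 (Fri); April 18, 2092 (Fri).
All 7 holidays fall on weekdays, so subtract 7.
Business days: 56 − 7 = 49.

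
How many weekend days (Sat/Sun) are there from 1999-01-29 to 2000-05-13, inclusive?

135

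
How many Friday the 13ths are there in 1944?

1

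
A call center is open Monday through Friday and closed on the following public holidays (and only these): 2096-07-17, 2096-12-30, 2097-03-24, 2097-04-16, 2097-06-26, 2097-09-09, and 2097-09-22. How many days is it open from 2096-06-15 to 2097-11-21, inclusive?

371

2096-06-15 is a Friday.
The range spans 525 days (inclusive of both endpoints).
525 = 7 × 75, so the span is exactly 75 full weeks.
Each full week contributes 5 weekdays (Mon–Fri): 75 × 5 = 375.
Holidays: 2096-07-17 (Tue); 2096-12-30 (Sun); 2097-03-24 (Sun); 2097-04-16 (Tue); 2097-06-26 (Wed); 2097-09-09 (Mon); 2097-09-22 (Sun).
4 of the 7 holidays fall on weekdays; the rest are weekends and were already excluded.
Business days: 375 − 4 = 371.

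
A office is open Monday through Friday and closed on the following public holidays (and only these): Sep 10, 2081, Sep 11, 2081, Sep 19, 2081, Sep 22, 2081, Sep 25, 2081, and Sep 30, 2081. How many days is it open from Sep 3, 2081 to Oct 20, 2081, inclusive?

28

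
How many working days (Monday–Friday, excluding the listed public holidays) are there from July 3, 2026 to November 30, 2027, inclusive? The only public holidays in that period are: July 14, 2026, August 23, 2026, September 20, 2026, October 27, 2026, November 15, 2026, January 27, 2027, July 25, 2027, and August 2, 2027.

364

July 3, 2026 is a Friday.
The range spans 516 days (inclusive of both endpoints).
516 = 7 × 73 + 5, so there are 73 full weeks plus 5 extra days.
Each full week contributes 5 weekdays (Mon–Fri): 73 × 5 = 365.
The 5 extra days are Friday, Saturday, Sunday, Monday, Tuesday — 3 of them qualify.
Total: 365 + 3 = 368.
Holidays: July 14, 2026 (Tue); August 23, 2026 (Sun); September 20, 2026 (Sun); October 27, 2026 (Tue); November 15, 2026 (Sun); January 27, 2027 (Wed); July 25, 2027 (Sun); August 2, 2027 (Mon).
4 of the 8 holidays fall on weekdays; the rest are weekends and were already excluded.
Business days: 368 − 4 = 364.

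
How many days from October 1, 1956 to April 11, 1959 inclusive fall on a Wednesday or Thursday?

264

October 1, 1956 is a Monday.
From October 1, 1956 to April 11, 1959 is 923 days inclusive.
923 = 7 × 131 + 6, so there are 131 full weeks plus 6 extra days.
Each full week contributes 2 days from the set (Wed, Thu): 131 × 2 = 262.
The 6 extra days are Mon, Tue, Wed, Thu, Fri, Sat — 2 of them qualify.
Total: 262 + 2 = 264.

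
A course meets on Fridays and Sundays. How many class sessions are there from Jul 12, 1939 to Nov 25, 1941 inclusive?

248

Jul 12, 1939 is a Wednesday.
From Jul 12, 1939 to Nov 25, 1941 is 868 days inclusive.
868 = 7 × 124, so the span is exactly 124 full weeks.
Each full week contributes 2 days from the set (Fri, Sun): 124 × 2 = 248.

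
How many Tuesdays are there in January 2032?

4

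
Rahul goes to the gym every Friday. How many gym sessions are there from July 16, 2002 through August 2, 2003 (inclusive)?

55 Fridays

July 16, 2002 is a Tuesday.
From July 16, 2002 to August 2, 2003 is 383 days inclusive.
383 = 7 × 54 + 5, so there are 54 full weeks plus 5 extra days.
Each full week contributes one Friday: 54 so far.
The 5 extra days are Tue, Wed, Thu, Fri, Sat — 1 of them qualifies.
Total: 54 + 1 = 55.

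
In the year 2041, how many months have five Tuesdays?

5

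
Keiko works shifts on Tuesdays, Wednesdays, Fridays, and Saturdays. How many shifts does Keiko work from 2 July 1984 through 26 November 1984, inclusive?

2 July 1984 is a Monday.
That's 148 days from start to end, counting both.
148 = 7 × 21 + 1, so there are 21 full weeks plus 1 extra day.
Each full week contributes 4 days from the set (Tue, Wed, Fri, Sat): 21 × 4 = 84.
The 1 extra day is Mon — none qualify.
Total: 84 + 0 = 84.

84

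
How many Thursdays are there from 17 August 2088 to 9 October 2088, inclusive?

17 August 2088 is a Tuesday.
From 17 August 2088 to 9 October 2088 is 54 days inclusive.
54 = 7 × 7 + 5, so there are 7 full weeks plus 5 extra days.
Each full week contributes one Thursday: 7 so far.
The 5 extra days are Tuesday, Wednesday, Thursday, Friday, Saturday — 1 of them qualifies.
Total: 7 + 1 = 8.

8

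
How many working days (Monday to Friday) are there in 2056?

260

January 1, 2056 is a Saturday.
That's 366 days from start to end, counting both.
366 = 7 × 52 + 2, so there are 52 full weeks plus 2 extra days.
Each full week contributes 5 weekdays (Mon–Fri): 52 × 5 = 260.
The 2 extra days are Saturday, Sunday — none qualify.
Total: 260 + 0 = 260.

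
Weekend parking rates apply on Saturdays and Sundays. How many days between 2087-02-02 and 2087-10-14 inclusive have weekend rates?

73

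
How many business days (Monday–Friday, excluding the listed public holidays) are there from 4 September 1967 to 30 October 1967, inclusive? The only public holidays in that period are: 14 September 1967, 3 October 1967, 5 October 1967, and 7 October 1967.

4 September 1967 is a Monday.
That's 57 days from start to end, counting both.
57 = 7 × 8 + 1, so there are 8 full weeks plus 1 extra day.
Each full week contributes 5 weekdays (Mon–Fri): 8 × 5 = 40.
The 1 extra day is Monday — 1 of them qualifies.
Total: 40 + 1 = 41.
Holidays: 14 September 1967 (Thu); 3 October 1967 (Tue); 5 October 1967 (Thu); 7 October 1967 (Sat).
3 of the 4 holidays fall on weekdays; the rest are weekends and were already excluded.
Business days: 41 − 3 = 38.

38 business days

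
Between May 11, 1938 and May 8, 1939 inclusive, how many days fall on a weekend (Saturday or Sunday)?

May 11, 1938 is a Wednesday.
That's 363 days from start to end, counting both.
363 = 7 × 51 + 6, so there are 51 full weeks plus 6 extra days.
Each full week contributes 2 weekend days (Sat, Sun): 51 × 2 = 102.
The 6 extra days are Wednesday, Thursday, Friday, Saturday, Sunday, Monday — 2 of them qualify.
Total: 102 + 2 = 104.

104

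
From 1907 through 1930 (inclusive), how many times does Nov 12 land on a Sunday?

3

Day of week of November 12 in each year:
1907: Tue, 1908: Thu, 1909: Fri, 1910: Sat, 1911: Sun ✓, 1912: Tue, 1913: Wed, 1914: Thu, 1915: Fri, 1916: Sun ✓, 1917: Mon, 1918: Tue, 1919: Wed, 1920: Fri, 1921: Sat, 1922: Sun ✓, 1923: Mon, 1924: Wed, 1925: Thu, 1926: Fri, 1927: Sat, 1928: Mon, 1929: Tue, 1930: Wed
Sundays: 1911, 1916, 1922.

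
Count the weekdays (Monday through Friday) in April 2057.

1 April 2057 is a Sunday.
The range spans 30 days (inclusive of both endpoints).
30 = 7 × 4 + 2, so there are 4 full weeks plus 2 extra days.
Each full week contributes 5 weekdays (Mon–Fri): 4 × 5 = 20.
The 2 extra days are Sun, Mon — 1 of them qualifies.
Total: 20 + 1 = 21.

21 weekdays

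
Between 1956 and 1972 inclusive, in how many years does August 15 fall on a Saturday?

3

Day of week of August 15 in each year:
1956: Wed, 1957: Thu, 1958: Fri, 1959: Sat ✓, 1960: Mon, 1961: Tue, 1962: Wed, 1963: Thu, 1964: Sat ✓, 1965: Sun, 1966: Mon, 1967: Tue, 1968: Thu, 1969: Fri, 1970: Sat ✓, 1971: Sun, 1972: Tue
Saturdays: 1959, 1964, 1970.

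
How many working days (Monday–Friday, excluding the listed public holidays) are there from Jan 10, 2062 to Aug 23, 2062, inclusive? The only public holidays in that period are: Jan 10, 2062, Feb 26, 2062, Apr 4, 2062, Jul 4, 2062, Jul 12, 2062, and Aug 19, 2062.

Jan 10, 2062 is a Tuesday.
The range spans 226 days (inclusive of both endpoints).
226 = 7 × 32 + 2, so there are 32 full weeks plus 2 extra days.
Each full week contributes 5 weekdays (Mon–Fri): 32 × 5 = 160.
The 2 extra days are Tuesday, Wednesday — 2 of them qualify.
Total: 160 + 2 = 162.
Holidays: Jan 10, 2062 (Tue); Feb 26, 2062 (Sun); Apr 4, 2062 (Tue); Jul 4, 2062 (Tue); Jul 12, 2062 (Wed); Aug 19, 2062 (Sat).
4 of the 6 holidays fall on weekdays; the rest are weekends and were already excluded.
Business days: 162 − 4 = 158.

158 working days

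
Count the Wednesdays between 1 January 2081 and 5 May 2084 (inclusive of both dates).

175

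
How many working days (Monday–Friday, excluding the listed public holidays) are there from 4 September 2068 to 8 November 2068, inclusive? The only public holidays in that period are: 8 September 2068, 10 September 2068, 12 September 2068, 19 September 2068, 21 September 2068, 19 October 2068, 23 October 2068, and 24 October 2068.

41 working days

4 September 2068 is a Tuesday.
That's 66 days from start to end, counting both.
66 = 7 × 9 + 3, so there are 9 full weeks plus 3 extra days.
Each full week contributes 5 weekdays (Mon–Fri): 9 × 5 = 45.
The 3 extra days are Tue, Wed, Thu — 3 of them qualify.
Total: 45 + 3 = 48.
Holidays: 8 September 2068 (Sat); 10 September 2068 (Mon); 12 September 2068 (Wed); 19 September 2068 (Wed); 21 September 2068 (Fri); 19 October 2068 (Fri); 23 October 2068 (Tue); 24 October 2068 (Wed).
7 of the 8 holidays fall on weekdays; the rest are weekends and were already excluded.
Business days: 48 − 7 = 41.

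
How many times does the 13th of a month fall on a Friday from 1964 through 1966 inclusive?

Friday-the-13ths by year:
1964: Mar, Nov
1965: Aug
1966: May

4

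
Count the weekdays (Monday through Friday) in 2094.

Jan 1, 2094 is a Friday.
That's 365 days from start to end, counting both.
365 = 7 × 52 + 1, so there are 52 full weeks plus 1 extra day.
Each full week contributes 5 weekdays (Mon–Fri): 52 × 5 = 260.
The 1 extra day is Fri — 1 of them qualifies.
Total: 260 + 1 = 261.

261 weekdays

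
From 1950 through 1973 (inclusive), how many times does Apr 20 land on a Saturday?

Day of week of April 20 in each year:
1950: Thu, 1951: Fri, 1952: Sun, 1953: Mon, 1954: Tue, 1955: Wed, 1956: Fri, 1957: Sat ✓, 1958: Sun, 1959: Mon, 1960: Wed, 1961: Thu, 1962: Fri, 1963: Sat ✓, 1964: Mon, 1965: Tue, 1966: Wed, 1967: Thu, 1968: Sat ✓, 1969: Sun, 1970: Mon, 1971: Tue, 1972: Thu, 1973: Fri
Saturdays: 1957, 1963, 1968.

3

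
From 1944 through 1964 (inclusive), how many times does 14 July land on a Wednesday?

Day of week of July 14 in each year:
1944: Fri, 1945: Sat, 1946: Sun, 1947: Mon, 1948: Wed ✓, 1949: Thu, 1950: Fri, 1951: Sat, 1952: Mon, 1953: Tue, 1954: Wed ✓, 1955: Thu, 1956: Sat, 1957: Sun, 1958: Mon, 1959: Tue, 1960: Thu, 1961: Fri, 1962: Sat, 1963: Sun, 1964: Tue
Wednesdays: 1948, 1954.

2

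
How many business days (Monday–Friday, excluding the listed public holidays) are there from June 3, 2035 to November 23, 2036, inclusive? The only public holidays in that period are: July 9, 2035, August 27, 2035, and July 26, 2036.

383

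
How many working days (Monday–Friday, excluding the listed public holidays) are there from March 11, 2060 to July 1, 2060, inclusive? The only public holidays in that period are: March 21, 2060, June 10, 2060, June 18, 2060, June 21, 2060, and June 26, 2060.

March 11, 2060 is a Thursday.
The range spans 113 days (inclusive of both endpoints).
113 = 7 × 16 + 1, so there are 16 full weeks plus 1 extra day.
Each full week contributes 5 weekdays (Mon–Fri): 16 × 5 = 80.
The 1 extra day is Thu — 1 of them qualifies.
Total: 80 + 1 = 81.
Holidays: March 21, 2060 (Sun); June 10, 2060 (Thu); June 18, 2060 (Fri); June 21, 2060 (Mon); June 26, 2060 (Sat).
3 of the 5 holidays fall on weekdays; the rest are weekends and were already excluded.
Business days: 81 − 3 = 78.

78 working days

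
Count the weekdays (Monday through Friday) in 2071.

Jan 1, 2071 is a Thursday.
From Jan 1, 2071 to Dec 31, 2071 is 365 days inclusive.
365 = 7 × 52 + 1, so there are 52 full weeks plus 1 extra day.
Each full week contributes 5 weekdays (Mon–Fri): 52 × 5 = 260.
The 1 extra day is Thu — 1 of them qualifies.
Total: 260 + 1 = 261.

261 weekdays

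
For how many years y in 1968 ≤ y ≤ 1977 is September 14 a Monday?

1

Day of week of September 14 in each year:
1968: Sat, 1969: Sun, 1970: Mon ✓, 1971: Tue, 1972: Thu, 1973: Fri, 1974: Sat, 1975: Sun, 1976: Tue, 1977: Wed
Mondays: 1970.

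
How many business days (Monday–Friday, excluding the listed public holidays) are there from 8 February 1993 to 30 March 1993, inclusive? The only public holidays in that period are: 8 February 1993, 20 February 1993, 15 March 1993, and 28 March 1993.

35

8 February 1993 is a Monday.
From 8 February 1993 to 30 March 1993 is 51 days inclusive.
51 = 7 × 7 + 2, so there are 7 full weeks plus 2 extra days.
Each full week contributes 5 weekdays (Mon–Fri): 7 × 5 = 35.
The 2 extra days are Monday, Tuesday — 2 of them qualify.
Total: 35 + 2 = 37.
Holidays: 8 February 1993 (Mon); 20 February 1993 (Sat); 15 March 1993 (Mon); 28 March 1993 (Sun).
2 of the 4 holidays fall on weekdays; the rest are weekends and were already excluded.
Business days: 37 − 2 = 35.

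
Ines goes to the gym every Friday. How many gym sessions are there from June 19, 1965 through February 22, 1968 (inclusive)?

139

June 19, 1965 is a Saturday.
From June 19, 1965 to February 22, 1968 is 979 days inclusive.
979 = 7 × 139 + 6, so there are 139 full weeks plus 6 extra days.
Each full week contributes one Friday: 139 so far.
The 6 extra days are Saturday, Sunday, Monday, Tuesday, Wednesday, Thursday — none qualify.
Total: 139 + 0 = 139.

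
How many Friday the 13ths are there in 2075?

2

The 13th falls on a Friday when the month's 13th has weekday Fri.
Jan 13 is Sun; Feb 13 is Wed; Mar 13 is Wed; Apr 13 is Sat; May 13 is Mon; Jun 13 is Thu; Jul 13 is Sat; Aug 13 is Tue; Sep 13 is Fri ✓; Oct 13 is Sun; Nov 13 is Wed; Dec 13 is Fri ✓.
Friday the 13ths: Sep, Dec.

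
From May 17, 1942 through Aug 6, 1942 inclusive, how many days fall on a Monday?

12 Mondays

May 17, 1942 is a Sunday.
The range spans 82 days (inclusive of both endpoints).
82 = 7 × 11 + 5, so there are 11 full weeks plus 5 extra days.
Each full week contributes one Monday: 11 so far.
The 5 extra days are Sun, Mon, Tue, Wed, Thu — 1 of them qualifies.
Total: 11 + 1 = 12.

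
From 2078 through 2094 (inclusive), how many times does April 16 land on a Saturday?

2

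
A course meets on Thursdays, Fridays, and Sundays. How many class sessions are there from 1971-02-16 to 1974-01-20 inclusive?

1971-02-16 is a Tuesday.
From 1971-02-16 to 1974-01-20 is 1070 days inclusive.
1070 = 7 × 152 + 6, so there are 152 full weeks plus 6 extra days.
Each full week contributes 3 days from the set (Thu, Fri, Sun): 152 × 3 = 456.
The 6 extra days are Tue, Wed, Thu, Fri, Sat, Sun — 3 of them qualify.
Total: 456 + 3 = 459.

459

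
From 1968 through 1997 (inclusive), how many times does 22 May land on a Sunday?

4

Day of week of May 22 in each year:
1968: Wed, 1969: Thu, 1970: Fri, 1971: Sat, 1972: Mon, 1973: Tue, 1974: Wed, 1975: Thu, 1976: Sat, 1977: Sun ✓, 1978: Mon, 1979: Tue, 1980: Thu, 1981: Fri, 1982: Sat, 1983: Sun ✓, 1984: Tue, 1985: Wed, 1986: Thu, 1987: Fri, 1988: Sun ✓, 1989: Mon, 1990: Tue, 1991: Wed, 1992: Fri, 1993: Sat, 1994: Sun ✓, 1995: Mon, 1996: Wed, 1997: Thu
Sundays: 1977, 1983, 1988, 1994.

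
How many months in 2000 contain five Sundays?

5

A month has five Sundays exactly when Sunday falls within its first (length − 28) days.
Jan: 31 days, starts Sat → 5 of Sat, Sun, Mon ✓
Feb: 29 days, starts Tue → 5 of Tue
Mar: 31 days, starts Wed → 5 of Wed, Thu, Fri
Apr: 30 days, starts Sat → 5 of Sat, Sun ✓
May: 31 days, starts Mon → 5 of Mon, Tue, Wed
Jun: 30 days, starts Thu → 5 of Thu, Fri
Jul: 31 days, starts Sat → 5 of Sat, Sun, Mon ✓
Aug: 31 days, starts Tue → 5 of Tue, Wed, Thu
Sep: 30 days, starts Fri → 5 of Fri, Sat
Oct: 31 days, starts Sun → 5 of Sun, Mon, Tue ✓
Nov: 30 days, starts Wed → 5 of Wed, Thu
Dec: 31 days, starts Fri → 5 of Fri, Sat, Sun ✓
Months with five Sundays: Jan, Apr, Jul, Oct, Dec.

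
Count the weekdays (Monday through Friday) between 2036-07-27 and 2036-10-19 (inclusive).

2036-07-27 is a Sunday.
That's 85 days from start to end, counting both.
85 = 7 × 12 + 1, so there are 12 full weeks plus 1 extra day.
Each full week contributes 5 weekdays (Mon–Fri): 12 × 5 = 60.
The 1 extra day is Sunday — none qualify.
Total: 60 + 0 = 60.

60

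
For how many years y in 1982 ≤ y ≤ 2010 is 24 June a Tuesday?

Day of week of June 24 in each year:
1982: Thu, 1983: Fri, 1984: Sun, 1985: Mon, 1986: Tue ✓, 1987: Wed, 1988: Fri, 1989: Sat, 1990: Sun, 1991: Mon, 1992: Wed, 1993: Thu, 1994: Fri, 1995: Sat, 1996: Mon, 1997: Tue ✓, 1998: Wed, 1999: Thu, 2000: Sat, 2001: Sun, 2002: Mon, 2003: Tue ✓, 2004: Thu, 2005: Fri, 2006: Sat, 2007: Sun, 2008: Tue ✓, 2009: Wed, 2010: Thu
Tuesdays: 1986, 1997, 2003, 2008.

4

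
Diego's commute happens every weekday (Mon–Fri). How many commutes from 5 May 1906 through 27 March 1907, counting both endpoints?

233 weekdays

5 May 1906 is a Saturday.
The range spans 327 days (inclusive of both endpoints).
327 = 7 × 46 + 5, so there are 46 full weeks plus 5 extra days.
Each full week contributes 5 weekdays (Mon–Fri): 46 × 5 = 230.
The 5 extra days are Saturday, Sunday, Monday, Tuesday, Wednesday — 3 of them qualify.
Total: 230 + 3 = 233.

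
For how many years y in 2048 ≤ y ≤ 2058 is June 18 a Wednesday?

1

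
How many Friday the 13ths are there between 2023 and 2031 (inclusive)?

Friday-the-13ths by year:
2023: Jan, Oct
2024: Sep, Dec
2025: Jun
2026: Feb, Mar, Nov
2027: Aug
2028: Oct
2029: Apr, Jul
2030: Sep, Dec
2031: Jun

15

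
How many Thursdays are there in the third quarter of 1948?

14

Jul 1, 1948 is a Thursday.
From Jul 1, 1948 to Sep 30, 1948 is 92 days inclusive.
92 = 7 × 13 + 1, so there are 13 full weeks plus 1 extra day.
Each full week contributes one Thursday: 13 so far.
The 1 extra day is Thu — 1 of them qualifies.
Total: 13 + 1 = 14.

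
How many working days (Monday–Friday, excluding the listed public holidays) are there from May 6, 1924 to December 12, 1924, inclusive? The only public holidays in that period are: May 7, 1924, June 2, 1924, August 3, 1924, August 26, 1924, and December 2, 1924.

155

May 6, 1924 is a Tuesday.
The range spans 221 days (inclusive of both endpoints).
221 = 7 × 31 + 4, so there are 31 full weeks plus 4 extra days.
Each full week contributes 5 weekdays (Mon–Fri): 31 × 5 = 155.
The 4 extra days are Tuesday, Wednesday, Thursday, Friday — 4 of them qualify.
Total: 155 + 4 = 159.
Holidays: May 7, 1924 (Wed); June 2, 1924 (Mon); August 3, 1924 (Sun); August 26, 1924 (Tue); December 2, 1924 (Tue).
4 of the 5 holidays fall on weekdays; the rest are weekends and were already excluded.
Business days: 159 − 4 = 155.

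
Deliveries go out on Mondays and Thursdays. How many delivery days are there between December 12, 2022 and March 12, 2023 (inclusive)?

26

December 12, 2022 is a Monday.
The range spans 91 days (inclusive of both endpoints).
91 = 7 × 13, so the span is exactly 13 full weeks.
Each full week contributes 2 days from the set (Mon, Thu): 13 × 2 = 26.
Total: 26.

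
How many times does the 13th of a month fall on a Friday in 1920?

The 13th falls on a Friday when the month's 13th has weekday Fri.
Jan 13 is Tue; Feb 13 is Fri ✓; Mar 13 is Sat; Apr 13 is Tue; May 13 is Thu; Jun 13 is Sun; Jul 13 is Tue; Aug 13 is Fri ✓; Sep 13 is Mon; Oct 13 is Wed; Nov 13 is Sat; Dec 13 is Mon.
Friday the 13ths: Feb, Aug.

2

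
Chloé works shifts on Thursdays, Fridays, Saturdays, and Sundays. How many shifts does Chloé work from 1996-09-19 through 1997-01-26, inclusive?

76

1996-09-19 is a Thursday.
The range spans 130 days (inclusive of both endpoints).
130 = 7 × 18 + 4, so there are 18 full weeks plus 4 extra days.
Each full week contributes 4 days from the set (Thu, Fri, Sat, Sun): 18 × 4 = 72.
The 4 extra days are Thu, Fri, Sat, Sun — 4 of them qualify.
Total: 72 + 4 = 76.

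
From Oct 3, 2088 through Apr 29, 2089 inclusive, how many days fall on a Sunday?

30 Sundays

Oct 3, 2088 is a Sunday.
The range spans 209 days (inclusive of both endpoints).
209 = 7 × 29 + 6, so there are 29 full weeks plus 6 extra days.
Each full week contributes one Sunday: 29 so far.
The 6 extra days are Sunday, Monday, Tuesday, Wednesday, Thursday, Friday — 1 of them qualifies.
Total: 29 + 1 = 30.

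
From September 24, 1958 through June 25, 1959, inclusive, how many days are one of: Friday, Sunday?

78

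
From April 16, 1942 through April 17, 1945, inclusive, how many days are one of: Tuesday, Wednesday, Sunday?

April 16, 1942 is a Thursday.
The range spans 1098 days (inclusive of both endpoints).
1098 = 7 × 156 + 6, so there are 156 full weeks plus 6 extra days.
Each full week contributes 3 days from the set (Tue, Wed, Sun): 156 × 3 = 468.
The 6 extra days are Thursday, Friday, Saturday, Sunday, Monday, Tuesday — 2 of them qualify.
Total: 468 + 2 = 470.

470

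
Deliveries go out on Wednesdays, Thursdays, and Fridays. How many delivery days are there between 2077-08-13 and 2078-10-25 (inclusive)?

2077-08-13 is a Friday.
From 2077-08-13 to 2078-10-25 is 439 days inclusive.
439 = 7 × 62 + 5, so there are 62 full weeks plus 5 extra days.
Each full week contributes 3 days from the set (Wed, Thu, Fri): 62 × 3 = 186.
The 5 extra days are Fri, Sat, Sun, Mon, Tue — 1 of them qualifies.
Total: 186 + 1 = 187.

187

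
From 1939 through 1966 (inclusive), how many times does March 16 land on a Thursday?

4

Day of week of March 16 in each year:
1939: Thu ✓, 1940: Sat, 1941: Sun, 1942: Mon, 1943: Tue, 1944: Thu ✓, 1945: Fri, 1946: Sat, 1947: Sun, 1948: Tue, 1949: Wed, 1950: Thu ✓, 1951: Fri, 1952: Sun, 1953: Mon, 1954: Tue, 1955: Wed, 1956: Fri, 1957: Sat, 1958: Sun, 1959: Mon, 1960: Wed, 1961: Thu ✓, 1962: Fri, 1963: Sat, 1964: Mon, 1965: Tue, 1966: Wed
Thursdays: 1939, 1944, 1950, 1961.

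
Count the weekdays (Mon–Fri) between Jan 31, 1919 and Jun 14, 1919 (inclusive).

Jan 31, 1919 is a Friday.
The range spans 135 days (inclusive of both endpoints).
135 = 7 × 19 + 2, so there are 19 full weeks plus 2 extra days.
Each full week contributes 5 weekdays (Mon–Fri): 19 × 5 = 95.
The 2 extra days are Friday, Saturday — 1 of them qualifies.
Total: 95 + 1 = 96.

96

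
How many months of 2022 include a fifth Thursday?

A month has five Thursdays exactly when Thursday falls within its first (length − 28) days.
Jan: 31 days, starts Sat → 5 of Sat, Sun, Mon
Feb: 28 days, starts Tue → 5 of (none)
Mar: 31 days, starts Tue → 5 of Tue, Wed, Thu ✓
Apr: 30 days, starts Fri → 5 of Fri, Sat
May: 31 days, starts Sun → 5 of Sun, Mon, Tue
Jun: 30 days, starts Wed → 5 of Wed, Thu ✓
Jul: 31 days, starts Fri → 5 of Fri, Sat, Sun
Aug: 31 days, starts Mon → 5 of Mon, Tue, Wed
Sep: 30 days, starts Thu → 5 of Thu, Fri ✓
Oct: 31 days, starts Sat → 5 of Sat, Sun, Mon
Nov: 30 days, starts Tue → 5 of Tue, Wed
Dec: 31 days, starts Thu → 5 of Thu, Fri, Sat ✓
Months with five Thursdays: Mar, Jun, Sep, Dec.

4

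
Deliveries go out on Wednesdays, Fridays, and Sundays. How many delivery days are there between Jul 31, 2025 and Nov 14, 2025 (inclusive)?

46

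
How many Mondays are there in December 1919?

5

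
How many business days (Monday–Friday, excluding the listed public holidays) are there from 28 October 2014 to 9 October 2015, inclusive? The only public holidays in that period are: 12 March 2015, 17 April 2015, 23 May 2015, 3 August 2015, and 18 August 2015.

245 business days

28 October 2014 is a Tuesday.
That's 347 days from start to end, counting both.
347 = 7 × 49 + 4, so there are 49 full weeks plus 4 extra days.
Each full week contributes 5 weekdays (Mon–Fri): 49 × 5 = 245.
The 4 extra days are Tuesday, Wednesday, Thursday, Friday — 4 of them qualify.
Total: 245 + 4 = 249.
Holidays: 12 March 2015 (Thu); 17 April 2015 (Fri); 23 May 2015 (Sat); 3 August 2015 (Mon); 18 August 2015 (Tue).
4 of the 5 holidays fall on weekdays; the rest are weekends and were already excluded.
Business days: 249 − 4 = 245.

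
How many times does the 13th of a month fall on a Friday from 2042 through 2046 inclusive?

9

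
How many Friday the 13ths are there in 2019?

The 13th falls on a Friday when the month's 13th has weekday Fri.
Jan 13 is Sun; Feb 13 is Wed; Mar 13 is Wed; Apr 13 is Sat; May 13 is Mon; Jun 13 is Thu; Jul 13 is Sat; Aug 13 is Tue; Sep 13 is Fri ✓; Oct 13 is Sun; Nov 13 is Wed; Dec 13 is Fri ✓.
Friday the 13ths: Sep, Dec.

2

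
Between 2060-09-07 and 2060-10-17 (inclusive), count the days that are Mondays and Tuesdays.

11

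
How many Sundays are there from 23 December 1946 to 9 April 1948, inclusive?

67

23 December 1946 is a Monday.
The range spans 474 days (inclusive of both endpoints).
474 = 7 × 67 + 5, so there are 67 full weeks plus 5 extra days.
Each full week contributes one Sunday: 67 so far.
The 5 extra days are Mon, Tue, Wed, Thu, Fri — none qualify.
Total: 67 + 0 = 67.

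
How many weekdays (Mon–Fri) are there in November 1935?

21 weekdays

1 November 1935 is a Friday.
The range spans 30 days (inclusive of both endpoints).
30 = 7 × 4 + 2, so there are 4 full weeks plus 2 extra days.
Each full week contributes 5 weekdays (Mon–Fri): 4 × 5 = 20.
The 2 extra days are Friday, Saturday — 1 of them qualifies.
Total: 20 + 1 = 21.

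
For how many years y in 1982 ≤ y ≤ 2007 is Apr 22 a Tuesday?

Day of week of April 22 in each year:
1982: Thu, 1983: Fri, 1984: Sun, 1985: Mon, 1986: Tue ✓, 1987: Wed, 1988: Fri, 1989: Sat, 1990: Sun, 1991: Mon, 1992: Wed, 1993: Thu, 1994: Fri, 1995: Sat, 1996: Mon, 1997: Tue ✓, 1998: Wed, 1999: Thu, 2000: Sat, 2001: Sun, 2002: Mon, 2003: Tue ✓, 2004: Thu, 2005: Fri, 2006: Sat, 2007: Sun
Tuesdays: 1986, 1997, 2003.

3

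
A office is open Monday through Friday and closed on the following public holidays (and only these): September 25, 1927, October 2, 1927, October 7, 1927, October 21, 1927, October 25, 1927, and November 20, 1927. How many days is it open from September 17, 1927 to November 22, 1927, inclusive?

September 17, 1927 is a Saturday.
That's 67 days from start to end, counting both.
67 = 7 × 9 + 4, so there are 9 full weeks plus 4 extra days.
Each full week contributes 5 weekdays (Mon–Fri): 9 × 5 = 45.
The 4 extra days are Sat, Sun, Mon, Tue — 2 of them qualify.
Total: 45 + 2 = 47.
Holidays: September 25, 1927 (Sun); October 2, 1927 (Sun); October 7, 1927 (Fri); October 21, 1927 (Fri); October 25, 1927 (Tue); November 20, 1927 (Sun).
3 of the 6 holidays fall on weekdays; the rest are weekends and were already excluded.
Business days: 47 − 3 = 44.

44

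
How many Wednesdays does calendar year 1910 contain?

1 January 1910 is a Saturday.
The range spans 365 days (inclusive of both endpoints).
365 = 7 × 52 + 1, so there are 52 full weeks plus 1 extra day.
Each full week contributes one Wednesday: 52 so far.
The 1 extra day is Saturday — none qualify.
Total: 52 + 0 = 52.

52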